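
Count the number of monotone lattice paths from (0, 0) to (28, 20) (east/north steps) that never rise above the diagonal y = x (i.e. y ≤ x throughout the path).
Number of paths = 5193831553416

By the reflection principle (André's argument), the number of monotone paths to (28, 20) with n ≤ m that never go above y = x is C(48, 28) − C(48, 29) = 16735679449896 − 11541847896480 = 5193831553416.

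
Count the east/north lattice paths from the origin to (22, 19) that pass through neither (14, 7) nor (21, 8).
Number of paths = 229974535740

Inclusion–exclusion. Total paths: C(41, 22) = 244662670200. Through P₁: C(21, 14)·C(20, 8) = 14647791600. Through P₂: C(29, 21)·C(12, 1) = 51505740. Since P₁ is strictly southwest of P₂, a monotone path through both must visit P₁ then P₂; paths through both = C(21, 14)·C(8, 7)·C(12, 1) = 11162880. Avoid both = 244662670200 − 14647791600 − 51505740 + 11162880 = 229974535740.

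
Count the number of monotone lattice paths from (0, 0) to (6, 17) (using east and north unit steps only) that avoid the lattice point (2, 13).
Number of paths = 93597

Total paths from (0, 0) to (6, 17): C(23, 6) = 100947. Paths through (2, 13): (paths (0, 0) → (2, 13)) × (paths (2, 13) → (6, 17)) = C(15, 2) · C(8, 4) = 105 · 70 = 7350. Avoidance count = 100947 − 7350 = 93597.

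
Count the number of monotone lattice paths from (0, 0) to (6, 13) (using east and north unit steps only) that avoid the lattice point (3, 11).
Number of paths = 23492

Total paths from (0, 0) to (6, 13): C(19, 6) = 27132. Paths through (3, 11): (paths (0, 0) → (3, 11)) × (paths (3, 11) → (6, 13)) = C(14, 3) · C(5, 3) = 364 · 10 = 3640. Avoidance count = 27132 − 3640 = 23492.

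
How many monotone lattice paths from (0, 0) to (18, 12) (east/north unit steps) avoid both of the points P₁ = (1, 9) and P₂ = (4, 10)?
Number of paths = 86366505

Inclusion–exclusion. Total paths: C(30, 18) = 86493225. Through P₁: C(10, 1)·C(20, 17) = 11400. Through P₂: C(14, 4)·C(16, 14) = 120120. Since P₁ is strictly southwest of P₂, a monotone path through both must visit P₁ then P₂; paths through both = C(10, 1)·C(4, 3)·C(16, 14) = 4800. Avoid both = 86493225 − 11400 − 120120 + 4800 = 86366505.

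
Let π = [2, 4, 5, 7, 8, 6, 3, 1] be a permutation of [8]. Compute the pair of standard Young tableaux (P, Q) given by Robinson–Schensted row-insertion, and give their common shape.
P = [1, 3, 5, 6, 8] / [2] / [4] / [7];  Q = [1, 2, 3, 4, 5] / [6] / [7] / [8];  common shape = (5, 1, 1, 1)

Row-insert the values π_1, π_2, … into P one at a time, bumping the leftmost entry strictly greater than the inserted value down to the next row. The recording tableau Q records, in position (i, j), the step at which that cell was added to P.
  Insert 2 (step 1): P = [2];  Q = [1]
  Insert 4 (step 2): P = [2, 4];  Q = [1, 2]
  Insert 5 (step 3): P = [2, 4, 5];  Q = [1, 2, 3]
  Insert 7 (step 4): P = [2, 4, 5, 7];  Q = [1, 2, 3, 4]
  Insert 8 (step 5): P = [2, 4, 5, 7, 8];  Q = [1, 2, 3, 4, 5]
  Insert 6 (step 6): P = [2, 4, 5, 6, 8] / [7];  Q = [1, 2, 3, 4, 5] / [6]
  Insert 3 (step 7): P = [2, 3, 5, 6, 8] / [4] / [7];  Q = [1, 2, 3, 4, 5] / [6] / [7]
  Insert 1 (step 8): P = [1, 3, 5, 6, 8] / [2] / [4] / [7];  Q = [1, 2, 3, 4, 5] / [6] / [7] / [8]
Final shape: (5, 1, 1, 1).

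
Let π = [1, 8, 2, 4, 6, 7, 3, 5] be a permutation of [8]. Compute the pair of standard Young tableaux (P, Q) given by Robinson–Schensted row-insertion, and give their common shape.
P = [1, 2, 3, 5, 7] / [4, 6] / [8];  Q = [1, 2, 4, 5, 6] / [3, 8] / [7];  common shape = (5, 2, 1)

Row-insert the values π_1, π_2, … into P one at a time, bumping the leftmost entry strictly greater than the inserted value down to the next row. The recording tableau Q records, in position (i, j), the step at which that cell was added to P.
  Insert 1 (step 1): P = [1];  Q = [1]
  Insert 8 (step 2): P = [1, 8];  Q = [1, 2]
  Insert 2 (step 3): P = [1, 2] / [8];  Q = [1, 2] / [3]
  Insert 4 (step 4): P = [1, 2, 4] / [8];  Q = [1, 2, 4] / [3]
  Insert 6 (step 5): P = [1, 2, 4, 6] / [8];  Q = [1, 2, 4, 5] / [3]
  Insert 7 (step 6): P = [1, 2, 4, 6, 7] / [8];  Q = [1, 2, 4, 5, 6] / [3]
  Insert 3 (step 7): P = [1, 2, 3, 6, 7] / [4] / [8];  Q = [1, 2, 4, 5, 6] / [3] / [7]
  Insert 5 (step 8): P = [1, 2, 3, 5, 7] / [4, 6] / [8];  Q = [1, 2, 4, 5, 6] / [3, 8] / [7]
Final shape: (5, 2, 1).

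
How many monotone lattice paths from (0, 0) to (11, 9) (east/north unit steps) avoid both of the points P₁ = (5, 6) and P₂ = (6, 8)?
Number of paths = 119450

Inclusion–exclusion. Total paths: C(20, 11) = 167960. Through P₁: C(11, 5)·C(9, 6) = 38808. Through P₂: C(14, 6)·C(6, 5) = 18018. Since P₁ is strictly southwest of P₂, a monotone path through both must visit P₁ then P₂; paths through both = C(11, 5)·C(3, 1)·C(6, 5) = 8316. Avoid both = 167960 − 38808 − 18018 + 8316 = 119450.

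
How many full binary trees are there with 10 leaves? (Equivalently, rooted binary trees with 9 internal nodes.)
C_9 = 4862

These full binary trees are counted by the Catalan number C_n = (1/(n + 1)) · C(2n, n). For n = 9: C_9 = (1/10) · C(18, 9) = 48620/10 = 4862.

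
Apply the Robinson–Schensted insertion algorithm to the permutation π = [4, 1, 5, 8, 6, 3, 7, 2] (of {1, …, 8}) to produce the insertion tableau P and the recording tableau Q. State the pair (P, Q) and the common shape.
P = [1, 2, 6, 7] / [3, 5] / [4] / [8];  Q = [1, 3, 4, 7] / [2, 5] / [6] / [8];  common shape = (4, 2, 1, 1)

Row-insert the values π_1, π_2, … into P one at a time, bumping the leftmost entry strictly greater than the inserted value down to the next row. The recording tableau Q records, in position (i, j), the step at which that cell was added to P.
  Insert 4 (step 1): P = [4];  Q = [1]
  Insert 1 (step 2): P = [1] / [4];  Q = [1] / [2]
  Insert 5 (step 3): P = [1, 5] / [4];  Q = [1, 3] / [2]
  Insert 8 (step 4): P = [1, 5, 8] / [4];  Q = [1, 3, 4] / [2]
  Insert 6 (step 5): P = [1, 5, 6] / [4, 8];  Q = [1, 3, 4] / [2, 5]
  Insert 3 (step 6): P = [1, 3, 6] / [4, 5] / [8];  Q = [1, 3, 4] / [2, 5] / [6]
  Insert 7 (step 7): P = [1, 3, 6, 7] / [4, 5] / [8];  Q = [1, 3, 4, 7] / [2, 5] / [6]
  Insert 2 (step 8): P = [1, 2, 6, 7] / [3, 5] / [4] / [8];  Q = [1, 3, 4, 7] / [2, 5] / [6] / [8]
Final shape: (4, 2, 1, 1).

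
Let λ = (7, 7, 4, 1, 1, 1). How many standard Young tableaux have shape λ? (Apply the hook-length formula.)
# SYT of shape (7, 7, 4, 1, 1, 1) = 151164000

Hook-length formula: f^λ = n! / Π hook(c), product over all cells c of the Young diagram. For λ = (7, 7, 4, 1, 1, 1), n = 21 boxes. Hook lengths by row (left-to-right, top-to-bottom): [12, 8, 7, 6, 4, 3, 2]; [11, 7, 6, 5, 3, 2, 1]; [7, 3, 2, 1]; [3]; [2]; [1]. Product of hooks = 337983528960. So f^λ = 21! / 337983528960 = 51090942171709440000 / 337983528960 = 151164000.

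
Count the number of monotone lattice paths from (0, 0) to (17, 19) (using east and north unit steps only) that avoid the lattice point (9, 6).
Number of paths = 7579029150

Total paths from (0, 0) to (17, 19): C(36, 17) = 8597496600. Paths through (9, 6): (paths (0, 0) → (9, 6)) × (paths (9, 6) → (17, 19)) = C(15, 9) · C(21, 8) = 5005 · 203490 = 1018467450. Avoidance count = 8597496600 − 1018467450 = 7579029150.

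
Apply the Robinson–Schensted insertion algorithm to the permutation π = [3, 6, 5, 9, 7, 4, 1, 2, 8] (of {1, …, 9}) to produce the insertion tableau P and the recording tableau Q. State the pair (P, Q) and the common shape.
P = [1, 2, 7, 8] / [3, 4] / [5, 9] / [6];  Q = [1, 2, 4, 9] / [3, 5] / [6, 8] / [7];  common shape = (4, 2, 2, 1)

Row-insert the values π_1, π_2, … into P one at a time, bumping the leftmost entry strictly greater than the inserted value down to the next row. The recording tableau Q records, in position (i, j), the step at which that cell was added to P.
  Insert 3 (step 1): P = [3];  Q = [1]
  Insert 6 (step 2): P = [3, 6];  Q = [1, 2]
  Insert 5 (step 3): P = [3, 5] / [6];  Q = [1, 2] / [3]
  Insert 9 (step 4): P = [3, 5, 9] / [6];  Q = [1, 2, 4] / [3]
  Insert 7 (step 5): P = [3, 5, 7] / [6, 9];  Q = [1, 2, 4] / [3, 5]
  Insert 4 (step 6): P = [3, 4, 7] / [5, 9] / [6];  Q = [1, 2, 4] / [3, 5] / [6]
  Insert 1 (step 7): P = [1, 4, 7] / [3, 9] / [5] / [6];  Q = [1, 2, 4] / [3, 5] / [6] / [7]
  Insert 2 (step 8): P = [1, 2, 7] / [3, 4] / [5, 9] / [6];  Q = [1, 2, 4] / [3, 5] / [6, 8] / [7]
  Insert 8 (step 9): P = [1, 2, 7, 8] / [3, 4] / [5, 9] / [6];  Q = [1, 2, 4, 9] / [3, 5] / [6, 8] / [7]
Final shape: (4, 2, 2, 1).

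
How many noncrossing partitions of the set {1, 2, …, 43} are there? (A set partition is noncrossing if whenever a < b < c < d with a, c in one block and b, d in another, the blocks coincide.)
C_43 = 150853479205085351660700

These noncrossing partitions are counted by the Catalan number C_n = (1/(n + 1)) · C(2n, n). For n = 43: C_43 = (1/44) · C(86, 43) = 6637553085023755473070800/44 = 150853479205085351660700.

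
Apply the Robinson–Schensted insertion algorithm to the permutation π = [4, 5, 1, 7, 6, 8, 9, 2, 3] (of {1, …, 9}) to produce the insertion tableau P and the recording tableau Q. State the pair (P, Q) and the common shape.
P = [1, 2, 3, 8, 9] / [4, 5, 6] / [7];  Q = [1, 2, 4, 6, 7] / [3, 5, 9] / [8];  common shape = (5, 3, 1)

Row-insert the values π_1, π_2, … into P one at a time, bumping the leftmost entry strictly greater than the inserted value down to the next row. The recording tableau Q records, in position (i, j), the step at which that cell was added to P.
  Insert 4 (step 1): P = [4];  Q = [1]
  Insert 5 (step 2): P = [4, 5];  Q = [1, 2]
  Insert 1 (step 3): P = [1, 5] / [4];  Q = [1, 2] / [3]
  Insert 7 (step 4): P = [1, 5, 7] / [4];  Q = [1, 2, 4] / [3]
  Insert 6 (step 5): P = [1, 5, 6] / [4, 7];  Q = [1, 2, 4] / [3, 5]
  Insert 8 (step 6): P = [1, 5, 6, 8] / [4, 7];  Q = [1, 2, 4, 6] / [3, 5]
  Insert 9 (step 7): P = [1, 5, 6, 8, 9] / [4, 7];  Q = [1, 2, 4, 6, 7] / [3, 5]
  Insert 2 (step 8): P = [1, 2, 6, 8, 9] / [4, 5] / [7];  Q = [1, 2, 4, 6, 7] / [3, 5] / [8]
  Insert 3 (step 9): P = [1, 2, 3, 8, 9] / [4, 5, 6] / [7];  Q = [1, 2, 4, 6, 7] / [3, 5, 9] / [8]
Final shape: (5, 3, 1).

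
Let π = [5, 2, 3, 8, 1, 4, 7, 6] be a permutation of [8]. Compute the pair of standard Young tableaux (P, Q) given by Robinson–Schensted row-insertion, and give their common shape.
P = [1, 3, 4, 6] / [2, 7] / [5, 8];  Q = [1, 3, 4, 7] / [2, 6] / [5, 8];  common shape = (4, 2, 2)

Row-insert the values π_1, π_2, … into P one at a time, bumping the leftmost entry strictly greater than the inserted value down to the next row. The recording tableau Q records, in position (i, j), the step at which that cell was added to P.
  Insert 5 (step 1): P = [5];  Q = [1]
  Insert 2 (step 2): P = [2] / [5];  Q = [1] / [2]
  Insert 3 (step 3): P = [2, 3] / [5];  Q = [1, 3] / [2]
  Insert 8 (step 4): P = [2, 3, 8] / [5];  Q = [1, 3, 4] / [2]
  Insert 1 (step 5): P = [1, 3, 8] / [2] / [5];  Q = [1, 3, 4] / [2] / [5]
  Insert 4 (step 6): P = [1, 3, 4] / [2, 8] / [5];  Q = [1, 3, 4] / [2, 6] / [5]
  Insert 7 (step 7): P = [1, 3, 4, 7] / [2, 8] / [5];  Q = [1, 3, 4, 7] / [2, 6] / [5]
  Insert 6 (step 8): P = [1, 3, 4, 6] / [2, 7] / [5, 8];  Q = [1, 3, 4, 7] / [2, 6] / [5, 8]
Final shape: (4, 2, 2).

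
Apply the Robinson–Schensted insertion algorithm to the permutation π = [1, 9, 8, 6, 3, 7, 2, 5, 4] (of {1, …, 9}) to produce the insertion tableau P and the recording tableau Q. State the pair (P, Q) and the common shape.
P = [1, 2, 4] / [3, 5] / [6, 7] / [8] / [9];  Q = [1, 2, 6] / [3, 8] / [4, 9] / [5] / [7];  common shape = (3, 2, 2, 1, 1)

Row-insert the values π_1, π_2, … into P one at a time, bumping the leftmost entry strictly greater than the inserted value down to the next row. The recording tableau Q records, in position (i, j), the step at which that cell was added to P.
  Insert 1 (step 1): P = [1];  Q = [1]
  Insert 9 (step 2): P = [1, 9];  Q = [1, 2]
  Insert 8 (step 3): P = [1, 8] / [9];  Q = [1, 2] / [3]
  Insert 6 (step 4): P = [1, 6] / [8] / [9];  Q = [1, 2] / [3] / [4]
  Insert 3 (step 5): P = [1, 3] / [6] / [8] / [9];  Q = [1, 2] / [3] / [4] / [5]
  Insert 7 (step 6): P = [1, 3, 7] / [6] / [8] / [9];  Q = [1, 2, 6] / [3] / [4] / [5]
  Insert 2 (step 7): P = [1, 2, 7] / [3] / [6] / [8] / [9];  Q = [1, 2, 6] / [3] / [4] / [5] / [7]
  Insert 5 (step 8): P = [1, 2, 5] / [3, 7] / [6] / [8] / [9];  Q = [1, 2, 6] / [3, 8] / [4] / [5] / [7]
  Insert 4 (step 9): P = [1, 2, 4] / [3, 5] / [6, 7] / [8] / [9];  Q = [1, 2, 6] / [3, 8] / [4, 9] / [5] / [7]
Final shape: (3, 2, 2, 1, 1).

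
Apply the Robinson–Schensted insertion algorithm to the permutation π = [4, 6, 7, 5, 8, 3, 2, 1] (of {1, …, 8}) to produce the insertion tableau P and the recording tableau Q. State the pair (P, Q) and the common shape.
P = [1, 5, 7, 8] / [2] / [3] / [4] / [6];  Q = [1, 2, 3, 5] / [4] / [6] / [7] / [8];  common shape = (4, 1, 1, 1, 1)

Row-insert the values π_1, π_2, … into P one at a time, bumping the leftmost entry strictly greater than the inserted value down to the next row. The recording tableau Q records, in position (i, j), the step at which that cell was added to P.
  Insert 4 (step 1): P = [4];  Q = [1]
  Insert 6 (step 2): P = [4, 6];  Q = [1, 2]
  Insert 7 (step 3): P = [4, 6, 7];  Q = [1, 2, 3]
  Insert 5 (step 4): P = [4, 5, 7] / [6];  Q = [1, 2, 3] / [4]
  Insert 8 (step 5): P = [4, 5, 7, 8] / [6];  Q = [1, 2, 3, 5] / [4]
  Insert 3 (step 6): P = [3, 5, 7, 8] / [4] / [6];  Q = [1, 2, 3, 5] / [4] / [6]
  Insert 2 (step 7): P = [2, 5, 7, 8] / [3] / [4] / [6];  Q = [1, 2, 3, 5] / [4] / [6] / [7]
  Insert 1 (step 8): P = [1, 5, 7, 8] / [2] / [3] / [4] / [6];  Q = [1, 2, 3, 5] / [4] / [6] / [7] / [8]
Final shape: (4, 1, 1, 1, 1).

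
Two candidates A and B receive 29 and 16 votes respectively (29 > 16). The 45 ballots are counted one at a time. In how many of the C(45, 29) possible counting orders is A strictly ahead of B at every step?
Strict-lead orderings = 186803188858

Total orderings of the 45 votes with 29 for A: C(45, 29) = 646626422970. By the Bertrand ballot formula (Cycle Lemma / reflection principle), the number of orderings in which A is strictly ahead of B throughout is (p − q)/(p + q) · C(p + q, p) = (29 − 16)/(29 + 16) · 646626422970 = 186803188858.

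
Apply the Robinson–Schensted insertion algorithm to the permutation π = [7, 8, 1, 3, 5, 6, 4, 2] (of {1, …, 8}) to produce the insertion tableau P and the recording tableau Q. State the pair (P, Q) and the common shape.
P = [1, 2, 4, 6] / [3, 8] / [5] / [7];  Q = [1, 2, 5, 6] / [3, 4] / [7] / [8];  common shape = (4, 2, 1, 1)

Row-insert the values π_1, π_2, … into P one at a time, bumping the leftmost entry strictly greater than the inserted value down to the next row. The recording tableau Q records, in position (i, j), the step at which that cell was added to P.
  Insert 7 (step 1): P = [7];  Q = [1]
  Insert 8 (step 2): P = [7, 8];  Q = [1, 2]
  Insert 1 (step 3): P = [1, 8] / [7];  Q = [1, 2] / [3]
  Insert 3 (step 4): P = [1, 3] / [7, 8];  Q = [1, 2] / [3, 4]
  Insert 5 (step 5): P = [1, 3, 5] / [7, 8];  Q = [1, 2, 5] / [3, 4]
  Insert 6 (step 6): P = [1, 3, 5, 6] / [7, 8];  Q = [1, 2, 5, 6] / [3, 4]
  Insert 4 (step 7): P = [1, 3, 4, 6] / [5, 8] / [7];  Q = [1, 2, 5, 6] / [3, 4] / [7]
  Insert 2 (step 8): P = [1, 2, 4, 6] / [3, 8] / [5] / [7];  Q = [1, 2, 5, 6] / [3, 4] / [7] / [8]
Final shape: (4, 2, 1, 1).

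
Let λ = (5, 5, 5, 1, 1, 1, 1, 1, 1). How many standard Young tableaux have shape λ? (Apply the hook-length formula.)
# SYT of shape (5, 5, 5, 1, 1, 1, 1, 1, 1) = 39884040

Hook-length formula: f^λ = n! / Π hook(c), product over all cells c of the Young diagram. For λ = (5, 5, 5, 1, 1, 1, 1, 1, 1), n = 21 boxes. Hook lengths by row (left-to-right, top-to-bottom): [13, 6, 5, 4, 3]; [12, 5, 4, 3, 2]; [11, 4, 3, 2, 1]; [6]; [5]; [4]; [3]; [2]; [1]. Product of hooks = 1280987136000. So f^λ = 21! / 1280987136000 = 51090942171709440000 / 1280987136000 = 39884040.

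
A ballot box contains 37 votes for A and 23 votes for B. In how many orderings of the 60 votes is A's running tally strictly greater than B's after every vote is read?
Strict-lead orderings = 5456577564869340

Total orderings of the 60 votes with 37 for A: C(60, 37) = 23385332420868600. By the Bertrand ballot formula (Cycle Lemma / reflection principle), the number of orderings in which A is strictly ahead of B throughout is (p − q)/(p + q) · C(p + q, p) = (37 − 23)/(37 + 23) · 23385332420868600 = 5456577564869340.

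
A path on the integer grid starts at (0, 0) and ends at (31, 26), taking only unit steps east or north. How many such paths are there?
Number of paths = 12220888964329584

A monotone lattice path from (0, 0) to (31, 26) consists of 31 east steps and 26 north steps in some order, so it is determined by which 31 of the 57 steps are east. The count is C(57, 31) = 12220888964329584.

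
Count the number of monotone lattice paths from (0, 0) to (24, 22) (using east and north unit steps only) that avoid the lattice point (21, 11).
Number of paths = 7843406203230

Total paths from (0, 0) to (24, 22): C(46, 24) = 7890371113950. Paths through (21, 11): (paths (0, 0) → (21, 11)) × (paths (21, 11) → (24, 22)) = C(32, 21) · C(14, 3) = 129024480 · 364 = 46964910720. Avoidance count = 7890371113950 − 46964910720 = 7843406203230.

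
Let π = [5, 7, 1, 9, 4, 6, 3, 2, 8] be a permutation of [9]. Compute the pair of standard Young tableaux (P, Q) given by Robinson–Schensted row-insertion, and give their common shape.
P = [1, 2, 6, 8] / [3, 7, 9] / [4] / [5];  Q = [1, 2, 4, 9] / [3, 5, 6] / [7] / [8];  common shape = (4, 3, 1, 1)

Row-insert the values π_1, π_2, … into P one at a time, bumping the leftmost entry strictly greater than the inserted value down to the next row. The recording tableau Q records, in position (i, j), the step at which that cell was added to P.
  Insert 5 (step 1): P = [5];  Q = [1]
  Insert 7 (step 2): P = [5, 7];  Q = [1, 2]
  Insert 1 (step 3): P = [1, 7] / [5];  Q = [1, 2] / [3]
  Insert 9 (step 4): P = [1, 7, 9] / [5];  Q = [1, 2, 4] / [3]
  Insert 4 (step 5): P = [1, 4, 9] / [5, 7];  Q = [1, 2, 4] / [3, 5]
  Insert 6 (step 6): P = [1, 4, 6] / [5, 7, 9];  Q = [1, 2, 4] / [3, 5, 6]
  Insert 3 (step 7): P = [1, 3, 6] / [4, 7, 9] / [5];  Q = [1, 2, 4] / [3, 5, 6] / [7]
  Insert 2 (step 8): P = [1, 2, 6] / [3, 7, 9] / [4] / [5];  Q = [1, 2, 4] / [3, 5, 6] / [7] / [8]
  Insert 8 (step 9): P = [1, 2, 6, 8] / [3, 7, 9] / [4] / [5];  Q = [1, 2, 4, 9] / [3, 5, 6] / [7] / [8]
Final shape: (4, 3, 1, 1).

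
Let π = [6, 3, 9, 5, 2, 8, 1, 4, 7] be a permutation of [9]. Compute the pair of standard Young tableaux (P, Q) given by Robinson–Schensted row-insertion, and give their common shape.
P = [1, 4, 7] / [2, 5, 8] / [3, 9] / [6];  Q = [1, 3, 6] / [2, 4, 9] / [5, 8] / [7];  common shape = (3, 3, 2, 1)

Row-insert the values π_1, π_2, … into P one at a time, bumping the leftmost entry strictly greater than the inserted value down to the next row. The recording tableau Q records, in position (i, j), the step at which that cell was added to P.
  Insert 6 (step 1): P = [6];  Q = [1]
  Insert 3 (step 2): P = [3] / [6];  Q = [1] / [2]
  Insert 9 (step 3): P = [3, 9] / [6];  Q = [1, 3] / [2]
  Insert 5 (step 4): P = [3, 5] / [6, 9];  Q = [1, 3] / [2, 4]
  Insert 2 (step 5): P = [2, 5] / [3, 9] / [6];  Q = [1, 3] / [2, 4] / [5]
  Insert 8 (step 6): P = [2, 5, 8] / [3, 9] / [6];  Q = [1, 3, 6] / [2, 4] / [5]
  Insert 1 (step 7): P = [1, 5, 8] / [2, 9] / [3] / [6];  Q = [1, 3, 6] / [2, 4] / [5] / [7]
  Insert 4 (step 8): P = [1, 4, 8] / [2, 5] / [3, 9] / [6];  Q = [1, 3, 6] / [2, 4] / [5, 8] / [7]
  Insert 7 (step 9): P = [1, 4, 7] / [2, 5, 8] / [3, 9] / [6];  Q = [1, 3, 6] / [2, 4, 9] / [5, 8] / [7]
Final shape: (3, 3, 2, 1).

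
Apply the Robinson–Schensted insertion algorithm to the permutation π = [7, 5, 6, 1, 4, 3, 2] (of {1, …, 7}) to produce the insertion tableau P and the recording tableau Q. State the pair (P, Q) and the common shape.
P = [1, 2] / [3, 6] / [4] / [5] / [7];  Q = [1, 3] / [2, 5] / [4] / [6] / [7];  common shape = (2, 2, 1, 1, 1)

Row-insert the values π_1, π_2, … into P one at a time, bumping the leftmost entry strictly greater than the inserted value down to the next row. The recording tableau Q records, in position (i, j), the step at which that cell was added to P.
  Insert 7 (step 1): P = [7];  Q = [1]
  Insert 5 (step 2): P = [5] / [7];  Q = [1] / [2]
  Insert 6 (step 3): P = [5, 6] / [7];  Q = [1, 3] / [2]
  Insert 1 (step 4): P = [1, 6] / [5] / [7];  Q = [1, 3] / [2] / [4]
  Insert 4 (step 5): P = [1, 4] / [5, 6] / [7];  Q = [1, 3] / [2, 5] / [4]
  Insert 3 (step 6): P = [1, 3] / [4, 6] / [5] / [7];  Q = [1, 3] / [2, 5] / [4] / [6]
  Insert 2 (step 7): P = [1, 2] / [3, 6] / [4] / [5] / [7];  Q = [1, 3] / [2, 5] / [4] / [6] / [7]
Final shape: (2, 2, 1, 1, 1).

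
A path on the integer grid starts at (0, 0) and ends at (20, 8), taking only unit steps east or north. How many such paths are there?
Number of paths = 3108105

A monotone lattice path from (0, 0) to (20, 8) consists of 20 east steps and 8 north steps in some order, so it is determined by which 20 of the 28 steps are east. The count is C(28, 20) = 3108105.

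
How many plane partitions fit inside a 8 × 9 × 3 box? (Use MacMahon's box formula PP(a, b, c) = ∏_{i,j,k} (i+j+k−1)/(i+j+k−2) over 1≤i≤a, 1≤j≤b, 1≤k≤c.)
PP(8, 9, 3) = 198520691512

Evaluate the triple product over i = 1..8, j = 1..9, k = 1..3. The factors are (2/1) · (3/2) · (4/3) · (3/2) · (4/3) · (5/4) · (4/3) · (5/4) · … (216 factors total). The numerators and denominators telescope so the product is an integer; carrying out the multiplication exactly gives PP(8, 9, 3) = 198520691512.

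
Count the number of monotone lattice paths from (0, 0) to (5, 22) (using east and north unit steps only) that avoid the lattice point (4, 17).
Number of paths = 44820

Total paths from (0, 0) to (5, 22): C(27, 5) = 80730. Paths through (4, 17): (paths (0, 0) → (4, 17)) × (paths (4, 17) → (5, 22)) = C(21, 4) · C(6, 1) = 5985 · 6 = 35910. Avoidance count = 80730 − 35910 = 44820.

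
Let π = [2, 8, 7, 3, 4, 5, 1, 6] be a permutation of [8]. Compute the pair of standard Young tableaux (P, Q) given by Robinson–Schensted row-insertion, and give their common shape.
P = [1, 3, 4, 5, 6] / [2] / [7] / [8];  Q = [1, 2, 5, 6, 8] / [3] / [4] / [7];  common shape = (5, 1, 1, 1)

Row-insert the values π_1, π_2, … into P one at a time, bumping the leftmost entry strictly greater than the inserted value down to the next row. The recording tableau Q records, in position (i, j), the step at which that cell was added to P.
  Insert 2 (step 1): P = [2];  Q = [1]
  Insert 8 (step 2): P = [2, 8];  Q = [1, 2]
  Insert 7 (step 3): P = [2, 7] / [8];  Q = [1, 2] / [3]
  Insert 3 (step 4): P = [2, 3] / [7] / [8];  Q = [1, 2] / [3] / [4]
  Insert 4 (step 5): P = [2, 3, 4] / [7] / [8];  Q = [1, 2, 5] / [3] / [4]
  Insert 5 (step 6): P = [2, 3, 4, 5] / [7] / [8];  Q = [1, 2, 5, 6] / [3] / [4]
  Insert 1 (step 7): P = [1, 3, 4, 5] / [2] / [7] / [8];  Q = [1, 2, 5, 6] / [3] / [4] / [7]
  Insert 6 (step 8): P = [1, 3, 4, 5, 6] / [2] / [7] / [8];  Q = [1, 2, 5, 6, 8] / [3] / [4] / [7]
Final shape: (5, 1, 1, 1).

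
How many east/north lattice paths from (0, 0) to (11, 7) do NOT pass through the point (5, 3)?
Number of paths = 20064

Total paths from (0, 0) to (11, 7): C(18, 11) = 31824. Paths through (5, 3): (paths (0, 0) → (5, 3)) × (paths (5, 3) → (11, 7)) = C(8, 5) · C(10, 6) = 56 · 210 = 11760. Avoidance count = 31824 − 11760 = 20064.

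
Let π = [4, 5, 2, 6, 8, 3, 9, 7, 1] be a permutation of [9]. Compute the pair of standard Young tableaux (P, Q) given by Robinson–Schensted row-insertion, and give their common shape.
P = [1, 3, 6, 7, 9] / [2, 5, 8] / [4];  Q = [1, 2, 4, 5, 7] / [3, 6, 8] / [9];  common shape = (5, 3, 1)

Row-insert the values π_1, π_2, … into P one at a time, bumping the leftmost entry strictly greater than the inserted value down to the next row. The recording tableau Q records, in position (i, j), the step at which that cell was added to P.
  Insert 4 (step 1): P = [4];  Q = [1]
  Insert 5 (step 2): P = [4, 5];  Q = [1, 2]
  Insert 2 (step 3): P = [2, 5] / [4];  Q = [1, 2] / [3]
  Insert 6 (step 4): P = [2, 5, 6] / [4];  Q = [1, 2, 4] / [3]
  Insert 8 (step 5): P = [2, 5, 6, 8] / [4];  Q = [1, 2, 4, 5] / [3]
  Insert 3 (step 6): P = [2, 3, 6, 8] / [4, 5];  Q = [1, 2, 4, 5] / [3, 6]
  Insert 9 (step 7): P = [2, 3, 6, 8, 9] / [4, 5];  Q = [1, 2, 4, 5, 7] / [3, 6]
  Insert 7 (step 8): P = [2, 3, 6, 7, 9] / [4, 5, 8];  Q = [1, 2, 4, 5, 7] / [3, 6, 8]
  Insert 1 (step 9): P = [1, 3, 6, 7, 9] / [2, 5, 8] / [4];  Q = [1, 2, 4, 5, 7] / [3, 6, 8] / [9]
Final shape: (5, 3, 1).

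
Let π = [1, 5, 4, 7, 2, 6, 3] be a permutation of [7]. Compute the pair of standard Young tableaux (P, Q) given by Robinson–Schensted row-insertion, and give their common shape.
P = [1, 2, 3] / [4, 6] / [5, 7];  Q = [1, 2, 4] / [3, 6] / [5, 7];  common shape = (3, 2, 2)

Row-insert the values π_1, π_2, … into P one at a time, bumping the leftmost entry strictly greater than the inserted value down to the next row. The recording tableau Q records, in position (i, j), the step at which that cell was added to P.
  Insert 1 (step 1): P = [1];  Q = [1]
  Insert 5 (step 2): P = [1, 5];  Q = [1, 2]
  Insert 4 (step 3): P = [1, 4] / [5];  Q = [1, 2] / [3]
  Insert 7 (step 4): P = [1, 4, 7] / [5];  Q = [1, 2, 4] / [3]
  Insert 2 (step 5): P = [1, 2, 7] / [4] / [5];  Q = [1, 2, 4] / [3] / [5]
  Insert 6 (step 6): P = [1, 2, 6] / [4, 7] / [5];  Q = [1, 2, 4] / [3, 6] / [5]
  Insert 3 (step 7): P = [1, 2, 3] / [4, 6] / [5, 7];  Q = [1, 2, 4] / [3, 6] / [5, 7]
Final shape: (3, 2, 2).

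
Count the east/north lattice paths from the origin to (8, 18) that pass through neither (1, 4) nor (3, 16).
Number of paths = 970081

Inclusion–exclusion. Total paths: C(26, 8) = 1562275. Through P₁: C(5, 1)·C(21, 7) = 581400. Through P₂: C(19, 3)·C(7, 5) = 20349. Since P₁ is strictly southwest of P₂, a monotone path through both must visit P₁ then P₂; paths through both = C(5, 1)·C(14, 2)·C(7, 5) = 9555. Avoid both = 1562275 − 581400 − 20349 + 9555 = 970081.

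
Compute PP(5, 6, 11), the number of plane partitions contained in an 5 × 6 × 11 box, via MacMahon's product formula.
PP(5, 6, 11) = 3792054662892288

Evaluate the triple product over i = 1..5, j = 1..6, k = 1..11. The factors are (2/1) · (3/2) · (4/3) · (5/4) · (6/5) · (7/6) · (8/7) · (9/8) · … (330 factors total). The numerators and denominators telescope so the product is an integer; carrying out the multiplication exactly gives PP(5, 6, 11) = 3792054662892288.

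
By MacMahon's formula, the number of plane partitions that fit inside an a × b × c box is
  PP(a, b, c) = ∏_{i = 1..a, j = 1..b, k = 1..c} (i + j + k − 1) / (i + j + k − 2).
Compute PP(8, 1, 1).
PP(8, 1, 1) = 9

Evaluate the triple product over i = 1..8, j = 1..1, k = 1..1. The factors are (2/1) · (3/2) · (4/3) · (5/4) · (6/5) · (7/6) · (8/7) · (9/8). The numerators and denominators telescope so the product is an integer; carrying out the multiplication exactly gives PP(8, 1, 1) = 9.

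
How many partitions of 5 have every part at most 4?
p(5, parts ≤ 4) = 6

Partitions of 5 with all parts ≤ 4: 4+1, 3+2, 3+1+1, 2+2+1, 2+1+1+1, 1+1+1+1+1. Count = 6.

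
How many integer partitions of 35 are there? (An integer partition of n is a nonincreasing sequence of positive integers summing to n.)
p(35) = 14883

Compute p(n) via the recurrence p(n, m) = p(n, m−1) + p(n−m, m), where p(n, m) counts partitions of n with all parts ≤ m and p(n) = p(n, n). The base cases are p(0, m) = 1 and p(n, 0) = 0 for n > 0. Filling the table yields p(35) = 14883. (Euler's pentagonal recurrence is an alternative.)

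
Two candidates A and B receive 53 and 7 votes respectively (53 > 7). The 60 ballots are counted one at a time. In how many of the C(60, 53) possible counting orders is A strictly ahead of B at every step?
Strict-lead orderings = 296091972

Total orderings of the 60 votes with 53 for A: C(60, 53) = 386206920. By the Bertrand ballot formula (Cycle Lemma / reflection principle), the number of orderings in which A is strictly ahead of B throughout is (p − q)/(p + q) · C(p + q, p) = (53 − 7)/(53 + 7) · 386206920 = 296091972.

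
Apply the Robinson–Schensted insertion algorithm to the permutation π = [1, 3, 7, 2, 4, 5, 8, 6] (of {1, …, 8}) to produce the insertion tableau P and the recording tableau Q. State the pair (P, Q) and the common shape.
P = [1, 2, 4, 5, 6] / [3, 7, 8];  Q = [1, 2, 3, 6, 7] / [4, 5, 8];  common shape = (5, 3)

Row-insert the values π_1, π_2, … into P one at a time, bumping the leftmost entry strictly greater than the inserted value down to the next row. The recording tableau Q records, in position (i, j), the step at which that cell was added to P.
  Insert 1 (step 1): P = [1];  Q = [1]
  Insert 3 (step 2): P = [1, 3];  Q = [1, 2]
  Insert 7 (step 3): P = [1, 3, 7];  Q = [1, 2, 3]
  Insert 2 (step 4): P = [1, 2, 7] / [3];  Q = [1, 2, 3] / [4]
  Insert 4 (step 5): P = [1, 2, 4] / [3, 7];  Q = [1, 2, 3] / [4, 5]
  Insert 5 (step 6): P = [1, 2, 4, 5] / [3, 7];  Q = [1, 2, 3, 6] / [4, 5]
  Insert 8 (step 7): P = [1, 2, 4, 5, 8] / [3, 7];  Q = [1, 2, 3, 6, 7] / [4, 5]
  Insert 6 (step 8): P = [1, 2, 4, 5, 6] / [3, 7, 8];  Q = [1, 2, 3, 6, 7] / [4, 5, 8]
Final shape: (5, 3).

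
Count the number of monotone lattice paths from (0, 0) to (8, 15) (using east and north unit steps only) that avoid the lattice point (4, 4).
Number of paths = 394764

Total paths from (0, 0) to (8, 15): C(23, 8) = 490314. Paths through (4, 4): (paths (0, 0) → (4, 4)) × (paths (4, 4) → (8, 15)) = C(8, 4) · C(15, 4) = 70 · 1365 = 95550. Avoidance count = 490314 − 95550 = 394764.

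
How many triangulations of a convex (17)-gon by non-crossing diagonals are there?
C_15 = 9694845

These polygon triangulations are counted by the Catalan number C_n = (1/(n + 1)) · C(2n, n). For n = 15: C_15 = (1/16) · C(30, 15) = 155117520/16 = 9694845.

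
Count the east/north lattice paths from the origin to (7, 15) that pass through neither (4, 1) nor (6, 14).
Number of paths = 90674

Inclusion–exclusion. Total paths: C(22, 7) = 170544. Through P₁: C(5, 4)·C(17, 3) = 3400. Through P₂: C(20, 6)·C(2, 1) = 77520. Since P₁ is strictly southwest of P₂, a monotone path through both must visit P₁ then P₂; paths through both = C(5, 4)·C(15, 2)·C(2, 1) = 1050. Avoid both = 170544 − 3400 − 77520 + 1050 = 90674.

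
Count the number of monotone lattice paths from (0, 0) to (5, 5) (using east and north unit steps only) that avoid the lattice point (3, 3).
Number of paths = 132

Total paths from (0, 0) to (5, 5): C(10, 5) = 252. Paths through (3, 3): (paths (0, 0) → (3, 3)) × (paths (3, 3) → (5, 5)) = C(6, 3) · C(4, 2) = 20 · 6 = 120. Avoidance count = 252 − 120 = 132.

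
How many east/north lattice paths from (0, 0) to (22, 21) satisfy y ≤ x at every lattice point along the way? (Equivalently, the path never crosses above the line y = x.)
Number of paths = 91482563640

By the reflection principle (André's argument), the number of monotone paths to (22, 21) with n ≤ m that never go above y = x is C(43, 22) − C(43, 23) = 1052049481860 − 960566918220 = 91482563640.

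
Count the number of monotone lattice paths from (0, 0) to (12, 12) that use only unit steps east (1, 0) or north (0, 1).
Number of paths = 2704156

A monotone lattice path from (0, 0) to (12, 12) consists of 12 east steps and 12 north steps in some order, so it is determined by which 12 of the 24 steps are east. The count is C(24, 12) = 2704156.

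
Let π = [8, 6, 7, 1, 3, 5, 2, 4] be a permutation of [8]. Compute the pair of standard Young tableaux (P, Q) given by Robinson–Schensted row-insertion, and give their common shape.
P = [1, 2, 4] / [3, 5] / [6, 7] / [8];  Q = [1, 3, 6] / [2, 5] / [4, 8] / [7];  common shape = (3, 2, 2, 1)

Row-insert the values π_1, π_2, … into P one at a time, bumping the leftmost entry strictly greater than the inserted value down to the next row. The recording tableau Q records, in position (i, j), the step at which that cell was added to P.
  Insert 8 (step 1): P = [8];  Q = [1]
  Insert 6 (step 2): P = [6] / [8];  Q = [1] / [2]
  Insert 7 (step 3): P = [6, 7] / [8];  Q = [1, 3] / [2]
  Insert 1 (step 4): P = [1, 7] / [6] / [8];  Q = [1, 3] / [2] / [4]
  Insert 3 (step 5): P = [1, 3] / [6, 7] / [8];  Q = [1, 3] / [2, 5] / [4]
  Insert 5 (step 6): P = [1, 3, 5] / [6, 7] / [8];  Q = [1, 3, 6] / [2, 5] / [4]
  Insert 2 (step 7): P = [1, 2, 5] / [3, 7] / [6] / [8];  Q = [1, 3, 6] / [2, 5] / [4] / [7]
  Insert 4 (step 8): P = [1, 2, 4] / [3, 5] / [6, 7] / [8];  Q = [1, 3, 6] / [2, 5] / [4, 8] / [7]
Final shape: (3, 2, 2, 1).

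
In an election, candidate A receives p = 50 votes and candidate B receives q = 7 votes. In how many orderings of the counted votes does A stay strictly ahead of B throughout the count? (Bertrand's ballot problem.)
Strict-lead orderings = 199448964

Total orderings of the 57 votes with 50 for A: C(57, 50) = 264385836. By the Bertrand ballot formula (Cycle Lemma / reflection principle), the number of orderings in which A is strictly ahead of B throughout is (p − q)/(p + q) · C(p + q, p) = (50 − 7)/(50 + 7) · 264385836 = 199448964.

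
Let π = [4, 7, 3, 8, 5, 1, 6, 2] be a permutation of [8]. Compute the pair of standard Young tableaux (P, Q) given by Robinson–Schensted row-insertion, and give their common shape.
P = [1, 2, 6] / [3, 5, 8] / [4, 7];  Q = [1, 2, 4] / [3, 5, 7] / [6, 8];  common shape = (3, 3, 2)

Row-insert the values π_1, π_2, … into P one at a time, bumping the leftmost entry strictly greater than the inserted value down to the next row. The recording tableau Q records, in position (i, j), the step at which that cell was added to P.
  Insert 4 (step 1): P = [4];  Q = [1]
  Insert 7 (step 2): P = [4, 7];  Q = [1, 2]
  Insert 3 (step 3): P = [3, 7] / [4];  Q = [1, 2] / [3]
  Insert 8 (step 4): P = [3, 7, 8] / [4];  Q = [1, 2, 4] / [3]
  Insert 5 (step 5): P = [3, 5, 8] / [4, 7];  Q = [1, 2, 4] / [3, 5]
  Insert 1 (step 6): P = [1, 5, 8] / [3, 7] / [4];  Q = [1, 2, 4] / [3, 5] / [6]
  Insert 6 (step 7): P = [1, 5, 6] / [3, 7, 8] / [4];  Q = [1, 2, 4] / [3, 5, 7] / [6]
  Insert 2 (step 8): P = [1, 2, 6] / [3, 5, 8] / [4, 7];  Q = [1, 2, 4] / [3, 5, 7] / [6, 8]
Final shape: (3, 3, 2).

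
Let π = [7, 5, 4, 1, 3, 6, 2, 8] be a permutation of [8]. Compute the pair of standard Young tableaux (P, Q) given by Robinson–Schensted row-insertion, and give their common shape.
P = [1, 2, 6, 8] / [3] / [4] / [5] / [7];  Q = [1, 5, 6, 8] / [2] / [3] / [4] / [7];  common shape = (4, 1, 1, 1, 1)

Row-insert the values π_1, π_2, … into P one at a time, bumping the leftmost entry strictly greater than the inserted value down to the next row. The recording tableau Q records, in position (i, j), the step at which that cell was added to P.
  Insert 7 (step 1): P = [7];  Q = [1]
  Insert 5 (step 2): P = [5] / [7];  Q = [1] / [2]
  Insert 4 (step 3): P = [4] / [5] / [7];  Q = [1] / [2] / [3]
  Insert 1 (step 4): P = [1] / [4] / [5] / [7];  Q = [1] / [2] / [3] / [4]
  Insert 3 (step 5): P = [1, 3] / [4] / [5] / [7];  Q = [1, 5] / [2] / [3] / [4]
  Insert 6 (step 6): P = [1, 3, 6] / [4] / [5] / [7];  Q = [1, 5, 6] / [2] / [3] / [4]
  Insert 2 (step 7): P = [1, 2, 6] / [3] / [4] / [5] / [7];  Q = [1, 5, 6] / [2] / [3] / [4] / [7]
  Insert 8 (step 8): P = [1, 2, 6, 8] / [3] / [4] / [5] / [7];  Q = [1, 5, 6, 8] / [2] / [3] / [4] / [7]
Final shape: (4, 1, 1, 1, 1).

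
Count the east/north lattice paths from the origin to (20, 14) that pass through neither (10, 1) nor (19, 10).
Number of paths = 1281914964

Inclusion–exclusion. Total paths: C(34, 20) = 1391975640. Through P₁: C(11, 10)·C(23, 10) = 12584726. Through P₂: C(29, 19)·C(5, 1) = 100150050. Since P₁ is strictly southwest of P₂, a monotone path through both must visit P₁ then P₂; paths through both = C(11, 10)·C(18, 9)·C(5, 1) = 2674100. Avoid both = 1391975640 − 12584726 − 100150050 + 2674100 = 1281914964.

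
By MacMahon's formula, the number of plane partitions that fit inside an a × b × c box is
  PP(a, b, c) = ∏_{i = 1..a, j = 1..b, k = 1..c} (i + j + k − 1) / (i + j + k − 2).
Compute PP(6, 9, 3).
PP(6, 9, 3) = 2530768240

Evaluate the triple product over i = 1..6, j = 1..9, k = 1..3. The factors are (2/1) · (3/2) · (4/3) · (3/2) · (4/3) · (5/4) · (4/3) · (5/4) · … (162 factors total). The numerators and denominators telescope so the product is an integer; carrying out the multiplication exactly gives PP(6, 9, 3) = 2530768240.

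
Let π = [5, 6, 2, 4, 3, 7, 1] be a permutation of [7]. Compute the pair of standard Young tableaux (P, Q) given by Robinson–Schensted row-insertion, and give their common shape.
P = [1, 3, 7] / [2, 6] / [4] / [5];  Q = [1, 2, 6] / [3, 4] / [5] / [7];  common shape = (3, 2, 1, 1)

Row-insert the values π_1, π_2, … into P one at a time, bumping the leftmost entry strictly greater than the inserted value down to the next row. The recording tableau Q records, in position (i, j), the step at which that cell was added to P.
  Insert 5 (step 1): P = [5];  Q = [1]
  Insert 6 (step 2): P = [5, 6];  Q = [1, 2]
  Insert 2 (step 3): P = [2, 6] / [5];  Q = [1, 2] / [3]
  Insert 4 (step 4): P = [2, 4] / [5, 6];  Q = [1, 2] / [3, 4]
  Insert 3 (step 5): P = [2, 3] / [4, 6] / [5];  Q = [1, 2] / [3, 4] / [5]
  Insert 7 (step 6): P = [2, 3, 7] / [4, 6] / [5];  Q = [1, 2, 6] / [3, 4] / [5]
  Insert 1 (step 7): P = [1, 3, 7] / [2, 6] / [4] / [5];  Q = [1, 2, 6] / [3, 4] / [5] / [7]
Final shape: (3, 2, 1, 1).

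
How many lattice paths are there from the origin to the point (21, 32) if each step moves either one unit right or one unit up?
Number of paths = 317986441828055

A monotone lattice path from (0, 0) to (21, 32) consists of 21 east steps and 32 north steps in some order, so it is determined by which 21 of the 53 steps are east. The count is C(53, 21) = 317986441828055.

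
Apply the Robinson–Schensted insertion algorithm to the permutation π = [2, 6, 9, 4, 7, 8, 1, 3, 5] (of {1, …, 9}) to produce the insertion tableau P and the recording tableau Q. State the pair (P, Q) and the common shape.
P = [1, 3, 5, 8] / [2, 4, 7] / [6, 9];  Q = [1, 2, 3, 6] / [4, 5, 9] / [7, 8];  common shape = (4, 3, 2)

Row-insert the values π_1, π_2, … into P one at a time, bumping the leftmost entry strictly greater than the inserted value down to the next row. The recording tableau Q records, in position (i, j), the step at which that cell was added to P.
  Insert 2 (step 1): P = [2];  Q = [1]
  Insert 6 (step 2): P = [2, 6];  Q = [1, 2]
  Insert 9 (step 3): P = [2, 6, 9];  Q = [1, 2, 3]
  Insert 4 (step 4): P = [2, 4, 9] / [6];  Q = [1, 2, 3] / [4]
  Insert 7 (step 5): P = [2, 4, 7] / [6, 9];  Q = [1, 2, 3] / [4, 5]
  Insert 8 (step 6): P = [2, 4, 7, 8] / [6, 9];  Q = [1, 2, 3, 6] / [4, 5]
  Insert 1 (step 7): P = [1, 4, 7, 8] / [2, 9] / [6];  Q = [1, 2, 3, 6] / [4, 5] / [7]
  Insert 3 (step 8): P = [1, 3, 7, 8] / [2, 4] / [6, 9];  Q = [1, 2, 3, 6] / [4, 5] / [7, 8]
  Insert 5 (step 9): P = [1, 3, 5, 8] / [2, 4, 7] / [6, 9];  Q = [1, 2, 3, 6] / [4, 5, 9] / [7, 8]
Final shape: (4, 3, 2).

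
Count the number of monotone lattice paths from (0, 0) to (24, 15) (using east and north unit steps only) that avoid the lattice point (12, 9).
Number of paths = 19684324140

Total paths from (0, 0) to (24, 15): C(39, 24) = 25140840660. Paths through (12, 9): (paths (0, 0) → (12, 9)) × (paths (12, 9) → (24, 15)) = C(21, 12) · C(18, 12) = 293930 · 18564 = 5456516520. Avoidance count = 25140840660 − 5456516520 = 19684324140.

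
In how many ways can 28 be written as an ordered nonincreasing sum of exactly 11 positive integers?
p(28, 11 parts) = 278

Partitions of n into exactly k parts are in bijection with partitions of n − k into at most k parts (subtract 1 from each part). So p(28, exactly 11) = p(17, parts ≤ 11). Computing via the recurrence p(m, j) = p(m, j−1) + p(m−j, j) gives 278.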